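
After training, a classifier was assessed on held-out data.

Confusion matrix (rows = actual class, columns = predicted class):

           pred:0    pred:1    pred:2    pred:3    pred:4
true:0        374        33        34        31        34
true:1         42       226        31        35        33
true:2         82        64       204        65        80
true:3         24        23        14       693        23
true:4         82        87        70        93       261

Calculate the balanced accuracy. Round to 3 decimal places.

0.620

Balanced accuracy = mean of per-class recall.
  0: recall = 374/506 = 0.7391
  1: recall = 226/367 = 0.6158
  2: recall = 204/495 = 0.4121
  3: recall = 693/777 = 0.8919
  4: recall = 261/593 = 0.4401
Mean = (0.7391 + 0.6158 + 0.4121 + 0.8919 + 0.4401) / 5 = 0.620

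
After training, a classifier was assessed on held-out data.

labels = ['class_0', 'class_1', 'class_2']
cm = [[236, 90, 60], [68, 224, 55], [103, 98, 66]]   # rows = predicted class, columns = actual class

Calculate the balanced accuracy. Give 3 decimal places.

0.496

Balanced accuracy = mean of per-class recall.
  class_0: recall = 236/407 = 0.5799
  class_1: recall = 224/412 = 0.5437
  class_2: recall = 66/181 = 0.3646
Mean = (0.5799 + 0.5437 + 0.3646) / 3 = 0.496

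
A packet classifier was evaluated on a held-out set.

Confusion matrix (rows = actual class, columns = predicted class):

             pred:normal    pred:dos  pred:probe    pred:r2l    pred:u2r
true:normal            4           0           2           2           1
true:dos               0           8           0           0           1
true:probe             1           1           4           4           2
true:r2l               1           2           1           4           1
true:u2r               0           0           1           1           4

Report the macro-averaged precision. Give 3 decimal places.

Per-class precision (TP/(TP+FP)):
  normal: TP=4, FP=0+1+1+0=2 → 4/6 = 0.6667
  dos: TP=8, FP=0+1+2+0=3 → 8/11 = 0.7273
  probe: TP=4, FP=2+0+1+1=4 → 4/8 = 0.5000
  r2l: TP=4, FP=2+0+4+1=7 → 4/11 = 0.3636
  u2r: TP=4, FP=1+1+2+1=5 → 4/9 = 0.4444
Macro-precision = mean = (0.6667 + 0.7273 + 0.5000 + 0.3636 + 0.4444) / 5 = 0.540

0.540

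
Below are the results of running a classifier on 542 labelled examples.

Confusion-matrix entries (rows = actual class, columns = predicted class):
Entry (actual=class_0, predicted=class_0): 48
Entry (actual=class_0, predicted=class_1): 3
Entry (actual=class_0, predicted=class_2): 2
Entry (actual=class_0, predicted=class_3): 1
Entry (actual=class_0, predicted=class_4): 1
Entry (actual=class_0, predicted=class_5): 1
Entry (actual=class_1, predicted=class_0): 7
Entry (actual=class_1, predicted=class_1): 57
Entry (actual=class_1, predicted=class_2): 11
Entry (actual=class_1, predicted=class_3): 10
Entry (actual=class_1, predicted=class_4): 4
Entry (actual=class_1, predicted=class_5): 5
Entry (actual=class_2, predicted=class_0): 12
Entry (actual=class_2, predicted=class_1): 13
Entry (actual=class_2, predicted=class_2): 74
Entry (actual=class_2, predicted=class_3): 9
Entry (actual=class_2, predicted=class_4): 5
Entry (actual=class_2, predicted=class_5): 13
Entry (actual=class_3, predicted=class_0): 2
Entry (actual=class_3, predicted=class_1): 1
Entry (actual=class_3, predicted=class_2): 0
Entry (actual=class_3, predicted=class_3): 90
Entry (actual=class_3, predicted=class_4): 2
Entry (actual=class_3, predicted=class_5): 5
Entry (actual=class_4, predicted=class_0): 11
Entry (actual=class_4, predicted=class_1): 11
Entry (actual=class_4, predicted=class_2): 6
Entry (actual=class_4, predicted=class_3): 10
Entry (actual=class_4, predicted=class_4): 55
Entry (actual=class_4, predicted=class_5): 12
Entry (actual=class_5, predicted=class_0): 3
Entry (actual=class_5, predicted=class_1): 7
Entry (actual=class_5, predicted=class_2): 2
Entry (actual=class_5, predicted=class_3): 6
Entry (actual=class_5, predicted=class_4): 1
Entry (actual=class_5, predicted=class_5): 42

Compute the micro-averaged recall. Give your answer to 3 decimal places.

0.675

Micro-averaging pools counts across classes: ΣTP=366, ΣFP=176, ΣFN=176.
Micro-recall = TP/(TP+FN) on pooled counts = 0.675 (equals overall accuracy in single-label multiclass).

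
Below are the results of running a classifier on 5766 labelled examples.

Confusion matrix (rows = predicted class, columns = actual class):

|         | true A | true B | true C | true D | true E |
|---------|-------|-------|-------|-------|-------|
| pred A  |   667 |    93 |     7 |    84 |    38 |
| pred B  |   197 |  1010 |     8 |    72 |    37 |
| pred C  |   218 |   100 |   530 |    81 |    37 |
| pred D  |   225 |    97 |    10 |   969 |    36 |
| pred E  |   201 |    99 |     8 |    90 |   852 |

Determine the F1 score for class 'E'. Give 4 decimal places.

Take TP from the diagonal, FP from the rest of the 'E' prediction marginal, FN from the rest of the 'E' actual marginal.
F1 score = 2·TP/(2·TP+FP+FN).
E: TP=852, FP=201+99+8+90=398, FN=38+37+37+36=148 → 1704/2250 = 0.75733

0.7573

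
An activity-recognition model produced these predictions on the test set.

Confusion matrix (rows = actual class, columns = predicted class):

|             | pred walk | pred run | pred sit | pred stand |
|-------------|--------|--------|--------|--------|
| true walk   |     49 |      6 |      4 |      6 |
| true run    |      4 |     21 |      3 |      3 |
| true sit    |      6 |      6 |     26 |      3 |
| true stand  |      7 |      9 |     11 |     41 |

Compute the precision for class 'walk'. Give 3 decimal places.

0.742

Treat 'walk' as positive and all other classes as negative.
precision = TP/(TP+FP).
walk: TP=49, FP=4+6+7=17 → 49/66 = 0.7424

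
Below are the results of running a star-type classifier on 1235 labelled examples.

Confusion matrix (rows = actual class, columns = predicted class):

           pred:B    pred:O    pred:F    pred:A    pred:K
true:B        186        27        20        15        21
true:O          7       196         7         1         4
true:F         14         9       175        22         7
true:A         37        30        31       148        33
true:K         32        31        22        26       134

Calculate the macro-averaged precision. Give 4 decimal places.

Per-class precision (TP/(TP+FP)):
  B: TP=186, FP=7+14+37+32=90 → 186/276 = 0.67391
  O: TP=196, FP=27+9+30+31=97 → 196/293 = 0.66894
  F: TP=175, FP=20+7+31+22=80 → 175/255 = 0.68627
  A: TP=148, FP=15+1+22+26=64 → 148/212 = 0.69811
  K: TP=134, FP=21+4+7+33=65 → 134/199 = 0.67337
Macro-precision = mean = (0.67391 + 0.66894 + 0.68627 + 0.69811 + 0.67337) / 5 = 0.6801

0.6801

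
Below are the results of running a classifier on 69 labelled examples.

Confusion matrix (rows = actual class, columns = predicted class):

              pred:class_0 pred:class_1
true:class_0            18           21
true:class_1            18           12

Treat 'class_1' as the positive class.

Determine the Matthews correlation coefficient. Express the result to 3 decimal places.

-0.137

MCC = (TP·TN − FP·FN) / √((TP+FP)(TP+FN)(TN+FP)(TN+FN))
Numerator = 12·18 − 21·18 = -162
Denominator = √(33·30·39·36) = √1389960 = 1178.9656
MCC = -162 / 1178.9656 = -0.137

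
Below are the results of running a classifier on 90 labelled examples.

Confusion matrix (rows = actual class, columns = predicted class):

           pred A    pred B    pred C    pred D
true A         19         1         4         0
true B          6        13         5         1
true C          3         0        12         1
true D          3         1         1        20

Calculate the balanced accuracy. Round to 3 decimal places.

Balanced accuracy = mean of per-class recall.
  A: recall = 19/24 = 0.7917
  B: recall = 13/25 = 0.5200
  C: recall = 12/16 = 0.7500
  D: recall = 20/25 = 0.8000
Mean = (0.7917 + 0.5200 + 0.7500 + 0.8000) / 4 = 0.715

0.715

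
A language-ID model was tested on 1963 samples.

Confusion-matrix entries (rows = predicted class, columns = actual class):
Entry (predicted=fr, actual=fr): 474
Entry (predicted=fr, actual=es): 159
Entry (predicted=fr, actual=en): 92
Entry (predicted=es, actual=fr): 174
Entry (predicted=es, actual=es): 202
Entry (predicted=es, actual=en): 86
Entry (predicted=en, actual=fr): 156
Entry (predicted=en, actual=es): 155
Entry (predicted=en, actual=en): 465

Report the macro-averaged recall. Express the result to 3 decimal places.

Per-class recall (TP/(TP+FN)):
  fr: TP=474, FN=174+156=330 → 474/804 = 0.5896
  es: TP=202, FN=159+155=314 → 202/516 = 0.3915
  en: TP=465, FN=92+86=178 → 465/643 = 0.7232
Macro-recall = mean = (0.5896 + 0.3915 + 0.7232) / 3 = 0.568

0.568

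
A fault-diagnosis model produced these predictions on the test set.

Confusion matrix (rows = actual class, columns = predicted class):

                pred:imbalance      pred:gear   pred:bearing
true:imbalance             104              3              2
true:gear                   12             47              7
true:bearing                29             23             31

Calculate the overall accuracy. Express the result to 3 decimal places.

Accuracy = trace / total = (104+47+31=182) / 258 = 182/258 = 0.705

0.705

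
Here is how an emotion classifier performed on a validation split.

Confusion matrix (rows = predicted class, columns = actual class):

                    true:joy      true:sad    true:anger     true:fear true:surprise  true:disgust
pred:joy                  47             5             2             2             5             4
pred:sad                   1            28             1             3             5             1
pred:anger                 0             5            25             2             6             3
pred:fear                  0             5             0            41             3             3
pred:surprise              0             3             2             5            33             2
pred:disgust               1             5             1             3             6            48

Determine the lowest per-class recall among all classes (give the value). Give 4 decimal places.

Per-class recall (TP/(TP+FN)):
  joy: TP=47, FN=1+0+0+0+1=2 → 47/49 = 0.95918
  sad: TP=28, FN=5+5+5+3+5=23 → 28/51 = 0.54902
  anger: TP=25, FN=2+1+0+2+1=6 → 25/31 = 0.80645
  fear: TP=41, FN=2+3+2+5+3=15 → 41/56 = 0.73214
  surprise: TP=33, FN=5+5+6+3+6=25 → 33/58 = 0.56897
  disgust: TP=48, FN=4+1+3+3+2=13 → 48/61 = 0.78689
Lowest is class 'sad' with recall = 0.5490.

0.5490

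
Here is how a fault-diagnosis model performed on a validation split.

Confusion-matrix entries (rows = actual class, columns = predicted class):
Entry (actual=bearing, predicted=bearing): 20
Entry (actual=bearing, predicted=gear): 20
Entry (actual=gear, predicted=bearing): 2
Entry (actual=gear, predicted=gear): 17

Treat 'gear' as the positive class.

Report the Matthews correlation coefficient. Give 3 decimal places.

0.381

MCC = (TP·TN − FP·FN) / √((TP+FP)(TP+FN)(TN+FP)(TN+FN))
Numerator = 17·20 − 20·2 = 300
Denominator = √(37·19·40·22) = √618640 = 786.5367
MCC = 300 / 786.5367 = 0.381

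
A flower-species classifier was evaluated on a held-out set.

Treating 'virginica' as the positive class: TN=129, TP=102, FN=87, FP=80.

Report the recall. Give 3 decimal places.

0.540

Recall = TP/(TP+FN) = 102/(102+87) = 102/189 = 0.540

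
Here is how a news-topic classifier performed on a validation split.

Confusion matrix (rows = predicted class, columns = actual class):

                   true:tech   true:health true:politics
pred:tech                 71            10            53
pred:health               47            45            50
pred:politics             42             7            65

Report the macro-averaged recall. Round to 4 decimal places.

Per-class recall (TP/(TP+FN)):
  tech: TP=71, FN=47+42=89 → 71/160 = 0.44375
  health: TP=45, FN=10+7=17 → 45/62 = 0.72581
  politics: TP=65, FN=53+50=103 → 65/168 = 0.38690
Macro-recall = mean = (0.44375 + 0.72581 + 0.38690) / 3 = 0.5188

0.5188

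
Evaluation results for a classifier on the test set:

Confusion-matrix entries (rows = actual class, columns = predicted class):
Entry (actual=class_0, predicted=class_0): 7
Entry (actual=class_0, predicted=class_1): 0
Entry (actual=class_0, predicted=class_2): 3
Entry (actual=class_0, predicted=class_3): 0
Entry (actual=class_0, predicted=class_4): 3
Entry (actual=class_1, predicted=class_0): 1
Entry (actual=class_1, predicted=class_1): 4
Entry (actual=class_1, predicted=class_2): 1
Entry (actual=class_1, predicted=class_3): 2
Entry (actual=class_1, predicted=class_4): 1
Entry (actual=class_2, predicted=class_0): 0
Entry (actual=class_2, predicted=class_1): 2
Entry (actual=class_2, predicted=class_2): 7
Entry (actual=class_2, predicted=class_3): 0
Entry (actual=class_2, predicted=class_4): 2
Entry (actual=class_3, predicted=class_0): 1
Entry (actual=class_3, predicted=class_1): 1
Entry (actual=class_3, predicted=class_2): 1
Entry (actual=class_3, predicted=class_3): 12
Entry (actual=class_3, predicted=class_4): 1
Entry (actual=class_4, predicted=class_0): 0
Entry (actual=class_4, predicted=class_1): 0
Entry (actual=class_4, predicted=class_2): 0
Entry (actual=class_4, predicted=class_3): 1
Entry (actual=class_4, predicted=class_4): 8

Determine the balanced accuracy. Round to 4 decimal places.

0.6516

Balanced accuracy = mean of per-class recall.
  class_0: recall = 7/13 = 0.53846
  class_1: recall = 4/9 = 0.44444
  class_2: recall = 7/11 = 0.63636
  class_3: recall = 12/16 = 0.75000
  class_4: recall = 8/9 = 0.88889
Mean = (0.53846 + 0.44444 + 0.63636 + 0.75000 + 0.88889) / 5 = 0.6516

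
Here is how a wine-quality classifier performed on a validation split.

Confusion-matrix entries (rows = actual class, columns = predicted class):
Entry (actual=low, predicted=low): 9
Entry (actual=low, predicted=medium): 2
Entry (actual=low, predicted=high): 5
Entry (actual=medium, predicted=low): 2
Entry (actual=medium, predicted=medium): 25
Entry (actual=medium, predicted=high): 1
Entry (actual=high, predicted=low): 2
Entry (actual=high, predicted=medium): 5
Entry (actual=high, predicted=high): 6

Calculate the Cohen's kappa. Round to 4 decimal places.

0.5128

Observed agreement pₒ = trace/N = 40/57 = 0.70175
Expected agreement pₑ = Σ (rowᵢ·colᵢ)/N² = (16·13 + 28·32 + 13·12)/57² = 0.38781
κ = (pₒ − pₑ)/(1 − pₑ) = (0.70175 − 0.38781)/(1 − 0.38781) = 0.5128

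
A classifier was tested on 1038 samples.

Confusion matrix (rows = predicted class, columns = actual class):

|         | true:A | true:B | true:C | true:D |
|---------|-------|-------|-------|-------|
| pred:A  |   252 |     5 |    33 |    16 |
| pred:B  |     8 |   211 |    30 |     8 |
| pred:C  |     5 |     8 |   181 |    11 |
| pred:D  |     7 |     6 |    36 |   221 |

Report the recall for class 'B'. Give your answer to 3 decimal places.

0.917

recall = TP/(TP+FN).
B: TP=211, FN=5+8+6=19 → 211/230 = 0.9174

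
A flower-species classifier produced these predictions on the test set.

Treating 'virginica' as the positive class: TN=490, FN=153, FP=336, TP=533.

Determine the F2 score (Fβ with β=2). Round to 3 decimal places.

0.738

Fβ = (1+β²)·TP / ((1+β²)·TP + β²·FN + FP), with β²=4
= 5·533 / (5·533 + 4·153 + 336) = 0.738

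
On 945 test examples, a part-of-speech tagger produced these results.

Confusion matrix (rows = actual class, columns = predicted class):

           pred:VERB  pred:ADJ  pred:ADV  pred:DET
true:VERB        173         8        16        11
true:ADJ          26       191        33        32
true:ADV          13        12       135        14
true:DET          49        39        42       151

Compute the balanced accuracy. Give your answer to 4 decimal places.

0.7056

Balanced accuracy = mean of per-class recall.
  VERB: recall = 173/208 = 0.83173
  ADJ: recall = 191/282 = 0.67730
  ADV: recall = 135/174 = 0.77586
  DET: recall = 151/281 = 0.53737
Mean = (0.83173 + 0.67730 + 0.77586 + 0.53737) / 4 = 0.7056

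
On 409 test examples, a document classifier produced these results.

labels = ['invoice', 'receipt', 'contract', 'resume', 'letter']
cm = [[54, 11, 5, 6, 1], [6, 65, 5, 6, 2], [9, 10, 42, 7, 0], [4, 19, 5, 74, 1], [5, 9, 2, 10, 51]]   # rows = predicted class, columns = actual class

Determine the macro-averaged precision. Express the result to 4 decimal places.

Per-class precision (TP/(TP+FP)):
  invoice: TP=54, FP=11+5+6+1=23 → 54/77 = 0.70130
  receipt: TP=65, FP=6+5+6+2=19 → 65/84 = 0.77381
  contract: TP=42, FP=9+10+7+0=26 → 42/68 = 0.61765
  resume: TP=74, FP=4+19+5+1=29 → 74/103 = 0.71845
  letter: TP=51, FP=5+9+2+10=26 → 51/77 = 0.66234
Macro-precision = mean = (0.70130 + 0.77381 + 0.61765 + 0.71845 + 0.66234) / 5 = 0.6947

0.6947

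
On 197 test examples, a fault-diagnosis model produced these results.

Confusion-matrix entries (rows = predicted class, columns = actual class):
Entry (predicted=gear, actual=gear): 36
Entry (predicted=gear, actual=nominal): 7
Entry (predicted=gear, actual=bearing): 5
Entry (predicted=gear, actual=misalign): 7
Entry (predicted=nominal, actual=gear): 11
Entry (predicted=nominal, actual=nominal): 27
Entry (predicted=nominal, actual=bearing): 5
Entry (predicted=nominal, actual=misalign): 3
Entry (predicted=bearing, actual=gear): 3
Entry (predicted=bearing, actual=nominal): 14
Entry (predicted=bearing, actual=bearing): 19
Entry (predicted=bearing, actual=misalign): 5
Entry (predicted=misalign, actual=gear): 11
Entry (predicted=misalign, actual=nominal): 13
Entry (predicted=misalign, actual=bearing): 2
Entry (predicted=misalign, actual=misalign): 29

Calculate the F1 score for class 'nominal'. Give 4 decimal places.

0.5047

Take TP from the diagonal, FP from the rest of the 'nominal' prediction marginal, FN from the rest of the 'nominal' actual marginal.
F1 score = 2·TP/(2·TP+FP+FN).
nominal: TP=27, FP=11+5+3=19, FN=7+14+13=34 → 54/107 = 0.50467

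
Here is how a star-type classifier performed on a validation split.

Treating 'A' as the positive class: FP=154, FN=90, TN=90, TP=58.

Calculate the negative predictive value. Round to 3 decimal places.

NPV = TN/(TN+FN) = 90/(90+90) = 0.500

0.500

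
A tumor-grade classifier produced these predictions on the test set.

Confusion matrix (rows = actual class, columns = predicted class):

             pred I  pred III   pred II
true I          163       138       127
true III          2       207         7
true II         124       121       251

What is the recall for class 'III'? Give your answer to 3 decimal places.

0.958

Treat 'III' as positive and all other classes as negative.
recall = TP/(TP+FN).
III: TP=207, FN=2+7=9 → 207/216 = 0.9583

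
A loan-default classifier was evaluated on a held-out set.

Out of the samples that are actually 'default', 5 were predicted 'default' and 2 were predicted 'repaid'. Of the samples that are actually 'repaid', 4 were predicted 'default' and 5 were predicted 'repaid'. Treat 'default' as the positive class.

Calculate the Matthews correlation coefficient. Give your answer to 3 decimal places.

0.270

MCC = (TP·TN − FP·FN) / √((TP+FP)(TP+FN)(TN+FP)(TN+FN))
Numerator = 5·5 − 4·2 = 17
Denominator = √(9·7·9·7) = √3969 = 63.0000
MCC = 17 / 63.0000 = 0.270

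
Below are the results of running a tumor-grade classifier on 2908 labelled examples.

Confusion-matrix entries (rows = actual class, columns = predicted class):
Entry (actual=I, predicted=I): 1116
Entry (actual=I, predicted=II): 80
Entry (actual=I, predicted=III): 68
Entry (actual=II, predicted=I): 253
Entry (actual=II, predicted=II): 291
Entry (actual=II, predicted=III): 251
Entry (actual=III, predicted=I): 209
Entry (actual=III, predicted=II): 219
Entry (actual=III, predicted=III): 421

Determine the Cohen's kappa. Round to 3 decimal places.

0.415

Observed agreement pₒ = trace/N = 1828/2908 = 0.6286
Expected agreement pₑ = Σ (rowᵢ·colᵢ)/N² = (1264·1578 + 795·590 + 849·740)/2908² = 0.3656
κ = (pₒ − pₑ)/(1 − pₑ) = (0.6286 − 0.3656)/(1 − 0.3656) = 0.415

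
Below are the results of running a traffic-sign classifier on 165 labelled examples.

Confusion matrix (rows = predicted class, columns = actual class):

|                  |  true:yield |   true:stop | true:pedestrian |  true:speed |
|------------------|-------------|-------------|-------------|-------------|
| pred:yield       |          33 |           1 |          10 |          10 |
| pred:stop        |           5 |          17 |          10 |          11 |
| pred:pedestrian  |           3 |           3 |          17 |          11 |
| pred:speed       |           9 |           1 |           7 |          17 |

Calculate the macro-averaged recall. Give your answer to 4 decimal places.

Per-class recall (TP/(TP+FN)):
  yield: TP=33, FN=5+3+9=17 → 33/50 = 0.66000
  stop: TP=17, FN=1+3+1=5 → 17/22 = 0.77273
  pedestrian: TP=17, FN=10+10+7=27 → 17/44 = 0.38636
  speed: TP=17, FN=10+11+11=32 → 17/49 = 0.34694
Macro-recall = mean = (0.66000 + 0.77273 + 0.38636 + 0.34694) / 4 = 0.5415

0.5415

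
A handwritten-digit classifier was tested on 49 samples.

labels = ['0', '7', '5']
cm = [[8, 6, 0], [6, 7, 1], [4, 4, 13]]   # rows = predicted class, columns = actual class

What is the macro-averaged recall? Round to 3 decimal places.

0.595

Per-class recall (TP/(TP+FN)):
  0: TP=8, FN=6+4=10 → 8/18 = 0.4444
  7: TP=7, FN=6+4=10 → 7/17 = 0.4118
  5: TP=13, FN=0+1=1 → 13/14 = 0.9286
Macro-recall = mean = (0.4444 + 0.4118 + 0.9286) / 3 = 0.595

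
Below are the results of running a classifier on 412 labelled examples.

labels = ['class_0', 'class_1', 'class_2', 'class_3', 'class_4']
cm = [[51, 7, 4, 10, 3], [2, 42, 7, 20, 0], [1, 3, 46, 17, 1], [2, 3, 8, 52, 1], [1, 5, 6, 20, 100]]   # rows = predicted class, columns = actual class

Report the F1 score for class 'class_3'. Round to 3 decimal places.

0.562

Take TP from the diagonal, FP from the rest of the 'class_3' prediction marginal, FN from the rest of the 'class_3' actual marginal.
F1 score = 2·TP/(2·TP+FP+FN).
class_3: TP=52, FP=2+3+8+1=14, FN=10+20+17+20=67 → 104/185 = 0.5622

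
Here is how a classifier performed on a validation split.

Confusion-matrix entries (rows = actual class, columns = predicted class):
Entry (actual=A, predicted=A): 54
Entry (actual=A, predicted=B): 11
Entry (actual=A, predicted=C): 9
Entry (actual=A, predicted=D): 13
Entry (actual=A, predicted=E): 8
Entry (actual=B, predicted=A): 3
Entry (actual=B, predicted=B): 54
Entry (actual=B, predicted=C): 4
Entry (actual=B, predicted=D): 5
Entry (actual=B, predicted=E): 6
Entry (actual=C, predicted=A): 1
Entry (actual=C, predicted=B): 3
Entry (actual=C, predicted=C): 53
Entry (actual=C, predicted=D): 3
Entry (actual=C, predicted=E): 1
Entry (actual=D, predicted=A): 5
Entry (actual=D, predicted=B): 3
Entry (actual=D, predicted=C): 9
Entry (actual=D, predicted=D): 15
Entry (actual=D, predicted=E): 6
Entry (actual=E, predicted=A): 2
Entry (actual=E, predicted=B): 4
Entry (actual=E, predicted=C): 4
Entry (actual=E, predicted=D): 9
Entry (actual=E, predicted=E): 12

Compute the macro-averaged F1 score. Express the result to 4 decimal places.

0.5807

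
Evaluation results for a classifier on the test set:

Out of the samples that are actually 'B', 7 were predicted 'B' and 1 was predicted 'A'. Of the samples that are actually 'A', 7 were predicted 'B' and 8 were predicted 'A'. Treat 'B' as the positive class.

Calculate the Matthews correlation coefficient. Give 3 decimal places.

MCC = (TP·TN − FP·FN) / √((TP+FP)(TP+FN)(TN+FP)(TN+FN))
Numerator = 7·8 − 7·1 = 49
Denominator = √(14·8·15·9) = √15120 = 122.9634
MCC = 49 / 122.9634 = 0.398

0.398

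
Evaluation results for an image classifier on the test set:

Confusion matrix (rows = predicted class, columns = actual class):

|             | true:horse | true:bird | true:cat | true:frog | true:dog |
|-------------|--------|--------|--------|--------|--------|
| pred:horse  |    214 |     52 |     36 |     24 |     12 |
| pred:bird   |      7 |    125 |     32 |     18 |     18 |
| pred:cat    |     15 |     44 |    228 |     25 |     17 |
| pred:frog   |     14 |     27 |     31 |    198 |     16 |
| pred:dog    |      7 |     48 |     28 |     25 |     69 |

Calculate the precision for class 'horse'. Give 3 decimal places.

precision = TP/(TP+FP).
horse: TP=214, FP=52+36+24+12=124 → 214/338 = 0.6331

0.633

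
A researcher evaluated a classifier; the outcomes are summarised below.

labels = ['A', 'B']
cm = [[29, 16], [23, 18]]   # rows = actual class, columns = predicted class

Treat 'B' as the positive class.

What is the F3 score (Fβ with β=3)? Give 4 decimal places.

0.4467

Fβ = (1+β²)·TP / ((1+β²)·TP + β²·FN + FP), with β²=9
= 10·18 / (10·18 + 9·23 + 16) = 0.4467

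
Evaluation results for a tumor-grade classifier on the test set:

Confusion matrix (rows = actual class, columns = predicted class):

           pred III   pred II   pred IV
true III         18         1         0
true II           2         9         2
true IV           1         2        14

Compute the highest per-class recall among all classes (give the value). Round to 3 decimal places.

0.947

Per-class recall (TP/(TP+FN)):
  III: TP=18, FN=1+0=1 → 18/19 = 0.9474
  II: TP=9, FN=2+2=4 → 9/13 = 0.6923
  IV: TP=14, FN=1+2=3 → 14/17 = 0.8235
Highest is class 'III' with recall = 0.947.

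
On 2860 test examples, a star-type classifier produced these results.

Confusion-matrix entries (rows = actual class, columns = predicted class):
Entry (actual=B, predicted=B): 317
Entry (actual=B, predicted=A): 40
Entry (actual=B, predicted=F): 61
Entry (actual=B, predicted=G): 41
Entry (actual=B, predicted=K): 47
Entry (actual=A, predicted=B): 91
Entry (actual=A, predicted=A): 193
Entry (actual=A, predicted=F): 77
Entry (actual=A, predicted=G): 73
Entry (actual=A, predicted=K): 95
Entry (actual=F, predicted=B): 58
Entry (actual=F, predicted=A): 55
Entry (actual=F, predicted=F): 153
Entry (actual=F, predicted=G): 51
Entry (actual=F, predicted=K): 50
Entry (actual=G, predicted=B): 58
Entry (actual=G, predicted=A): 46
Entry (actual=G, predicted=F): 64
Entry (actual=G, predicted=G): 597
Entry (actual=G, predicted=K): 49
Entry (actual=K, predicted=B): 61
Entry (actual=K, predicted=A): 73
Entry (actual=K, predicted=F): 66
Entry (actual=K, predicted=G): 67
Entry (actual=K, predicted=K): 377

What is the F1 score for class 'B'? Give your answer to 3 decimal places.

0.581

Take TP from the diagonal, FP from the rest of the 'B' prediction marginal, FN from the rest of the 'B' actual marginal.
F1 score = 2·TP/(2·TP+FP+FN).
B: TP=317, FP=91+58+58+61=268, FN=40+61+41+47=189 → 634/1091 = 0.5811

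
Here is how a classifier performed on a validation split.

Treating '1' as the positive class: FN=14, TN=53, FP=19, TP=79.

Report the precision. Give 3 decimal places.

Precision = TP/(TP+FP) = 79/(79+19) = 79/98 = 0.806

0.806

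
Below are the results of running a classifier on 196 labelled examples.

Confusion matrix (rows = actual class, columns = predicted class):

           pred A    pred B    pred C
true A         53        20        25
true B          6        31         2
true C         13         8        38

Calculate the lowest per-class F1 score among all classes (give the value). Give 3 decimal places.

Per-class F1 score (2·TP/(2·TP+FP+FN)):
  A: TP=53, FP=6+13=19, FN=20+25=45 → 106/170 = 0.6235
  B: TP=31, FP=20+8=28, FN=6+2=8 → 62/98 = 0.6327
  C: TP=38, FP=25+2=27, FN=13+8=21 → 76/124 = 0.6129
Lowest is class 'C' with F1 score = 0.613.

0.613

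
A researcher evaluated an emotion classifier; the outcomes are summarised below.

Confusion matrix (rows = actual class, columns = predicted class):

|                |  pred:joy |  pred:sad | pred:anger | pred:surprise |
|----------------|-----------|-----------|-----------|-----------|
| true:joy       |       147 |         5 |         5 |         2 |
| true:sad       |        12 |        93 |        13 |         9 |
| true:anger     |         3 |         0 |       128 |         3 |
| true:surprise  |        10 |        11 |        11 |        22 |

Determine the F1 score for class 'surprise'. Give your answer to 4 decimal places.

F1 score = 2·TP/(2·TP+FP+FN).
surprise: TP=22, FP=2+9+3=14, FN=10+11+11=32 → 44/90 = 0.48889

0.4889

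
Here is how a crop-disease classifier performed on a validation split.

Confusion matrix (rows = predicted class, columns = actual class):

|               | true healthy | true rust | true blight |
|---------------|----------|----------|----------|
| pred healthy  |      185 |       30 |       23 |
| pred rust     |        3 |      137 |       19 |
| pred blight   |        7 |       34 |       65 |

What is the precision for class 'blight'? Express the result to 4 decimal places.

0.6132

Treat 'blight' as positive and all other classes as negative.
precision = TP/(TP+FP).
blight: TP=65, FP=7+34=41 → 65/106 = 0.61321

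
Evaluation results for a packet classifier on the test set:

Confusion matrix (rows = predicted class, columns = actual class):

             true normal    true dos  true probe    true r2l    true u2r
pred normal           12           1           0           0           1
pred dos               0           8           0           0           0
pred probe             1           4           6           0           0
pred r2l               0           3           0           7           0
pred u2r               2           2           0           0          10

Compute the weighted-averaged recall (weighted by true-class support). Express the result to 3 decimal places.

0.754

Per-class recall (TP/(TP+FN)):
  normal: TP=12, FN=0+1+0+2=3 → 12/15 = 0.8000
  dos: TP=8, FN=1+4+3+2=10 → 8/18 = 0.4444
  probe: TP=6, FN=0+0+0+0=0 → 6/6 = 1.0000
  r2l: TP=7, FN=0+0+0+0=0 → 7/7 = 1.0000
  u2r: TP=10, FN=1+0+0+0=1 → 10/11 = 0.9091
Weighted-recall = Σ (supportᵢ/N)·recallᵢ with N=57: (15/57)·0.8000 + (18/57)·0.4444 + (6/57)·1.0000 + (7/57)·1.0000 + (11/57)·0.9091 = 0.754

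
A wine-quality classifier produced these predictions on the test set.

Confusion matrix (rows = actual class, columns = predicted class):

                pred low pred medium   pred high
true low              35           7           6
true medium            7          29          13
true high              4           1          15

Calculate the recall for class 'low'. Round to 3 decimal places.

Treat 'low' as positive and all other classes as negative.
recall = TP/(TP+FN).
low: TP=35, FN=7+6=13 → 35/48 = 0.7292

0.729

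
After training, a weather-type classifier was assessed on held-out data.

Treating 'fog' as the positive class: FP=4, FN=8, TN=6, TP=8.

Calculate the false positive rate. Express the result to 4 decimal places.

FPR = FP/(FP+TN) = 4/(4+6) = 0.4000

0.4000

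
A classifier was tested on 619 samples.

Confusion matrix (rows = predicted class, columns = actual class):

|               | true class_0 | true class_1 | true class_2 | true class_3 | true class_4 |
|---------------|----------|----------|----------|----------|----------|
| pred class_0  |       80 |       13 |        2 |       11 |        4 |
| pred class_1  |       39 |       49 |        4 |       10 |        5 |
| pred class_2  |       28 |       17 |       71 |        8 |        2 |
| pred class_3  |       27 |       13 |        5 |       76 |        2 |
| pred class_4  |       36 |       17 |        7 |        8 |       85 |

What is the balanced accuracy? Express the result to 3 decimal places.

Balanced accuracy = mean of per-class recall.
  class_0: recall = 80/210 = 0.3810
  class_1: recall = 49/109 = 0.4495
  class_2: recall = 71/89 = 0.7978
  class_3: recall = 76/113 = 0.6726
  class_4: recall = 85/98 = 0.8673
Mean = (0.3810 + 0.4495 + 0.7978 + 0.6726 + 0.8673) / 5 = 0.634

0.634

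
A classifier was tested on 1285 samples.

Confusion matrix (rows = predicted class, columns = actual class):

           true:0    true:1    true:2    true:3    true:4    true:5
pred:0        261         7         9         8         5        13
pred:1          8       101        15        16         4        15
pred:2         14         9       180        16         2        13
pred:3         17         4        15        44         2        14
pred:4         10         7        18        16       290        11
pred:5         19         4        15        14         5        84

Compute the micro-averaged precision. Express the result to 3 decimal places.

Micro-averaging pools counts across classes: ΣTP=960, ΣFP=325, ΣFN=325.
Micro-precision = TP/(TP+FP) on pooled counts = 0.747 (equals overall accuracy in single-label multiclass).

0.747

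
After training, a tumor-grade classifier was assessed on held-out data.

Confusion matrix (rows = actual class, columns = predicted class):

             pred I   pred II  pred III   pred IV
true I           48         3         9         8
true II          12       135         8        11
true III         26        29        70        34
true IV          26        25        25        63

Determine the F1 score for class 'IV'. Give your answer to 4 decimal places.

Treat 'IV' as positive and all other classes as negative.
F1 score = 2·TP/(2·TP+FP+FN).
IV: TP=63, FP=8+11+34=53, FN=26+25+25=76 → 126/255 = 0.49412

0.4941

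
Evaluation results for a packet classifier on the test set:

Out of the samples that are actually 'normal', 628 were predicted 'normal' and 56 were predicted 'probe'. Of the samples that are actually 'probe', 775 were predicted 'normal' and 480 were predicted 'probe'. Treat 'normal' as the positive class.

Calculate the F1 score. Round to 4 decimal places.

0.6018

Precision = TP/(TP+FP) = 628/1403 = 0.4476
Recall = TP/(TP+FN) = 628/684 = 0.9181
F1 = 2·TP/(2·TP+FP+FN) = 1256/2087 = 0.6018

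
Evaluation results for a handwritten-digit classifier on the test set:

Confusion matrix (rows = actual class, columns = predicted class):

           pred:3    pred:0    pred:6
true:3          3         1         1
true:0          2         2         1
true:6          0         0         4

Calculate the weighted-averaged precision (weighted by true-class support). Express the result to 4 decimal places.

Per-class precision (TP/(TP+FP)):
  3: TP=3, FP=2+0=2 → 3/5 = 0.60000
  0: TP=2, FP=1+0=1 → 2/3 = 0.66667
  6: TP=4, FP=1+1=2 → 4/6 = 0.66667
Weighted-precision = Σ (supportᵢ/N)·precisionᵢ with N=14: (5/14)·0.60000 + (5/14)·0.66667 + (4/14)·0.66667 = 0.6429

0.6429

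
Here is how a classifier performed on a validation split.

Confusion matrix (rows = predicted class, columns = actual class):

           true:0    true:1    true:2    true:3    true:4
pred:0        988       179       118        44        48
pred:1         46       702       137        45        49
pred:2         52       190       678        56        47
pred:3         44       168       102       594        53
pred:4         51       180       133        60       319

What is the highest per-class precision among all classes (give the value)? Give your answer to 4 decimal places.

0.7175

Per-class precision (TP/(TP+FP)):
  0: TP=988, FP=179+118+44+48=389 → 988/1377 = 0.71750
  1: TP=702, FP=46+137+45+49=277 → 702/979 = 0.71706
  2: TP=678, FP=52+190+56+47=345 → 678/1023 = 0.66276
  3: TP=594, FP=44+168+102+53=367 → 594/961 = 0.61811
  4: TP=319, FP=51+180+133+60=424 → 319/743 = 0.42934
Highest is class '0' with precision = 0.7175.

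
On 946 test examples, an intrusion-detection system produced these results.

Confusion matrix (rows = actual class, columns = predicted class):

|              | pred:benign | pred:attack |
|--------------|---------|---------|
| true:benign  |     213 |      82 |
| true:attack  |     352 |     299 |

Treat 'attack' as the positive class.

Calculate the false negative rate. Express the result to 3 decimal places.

FNR = FN/(FN+TP) = 352/(352+299) = 0.541

0.541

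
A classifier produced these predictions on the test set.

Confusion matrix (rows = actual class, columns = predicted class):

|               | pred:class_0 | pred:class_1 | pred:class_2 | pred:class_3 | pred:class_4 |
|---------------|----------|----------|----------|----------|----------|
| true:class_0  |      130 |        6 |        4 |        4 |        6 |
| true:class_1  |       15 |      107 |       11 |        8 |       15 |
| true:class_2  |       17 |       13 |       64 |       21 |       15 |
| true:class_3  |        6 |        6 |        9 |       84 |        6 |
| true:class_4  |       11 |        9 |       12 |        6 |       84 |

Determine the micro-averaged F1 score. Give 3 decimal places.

0.701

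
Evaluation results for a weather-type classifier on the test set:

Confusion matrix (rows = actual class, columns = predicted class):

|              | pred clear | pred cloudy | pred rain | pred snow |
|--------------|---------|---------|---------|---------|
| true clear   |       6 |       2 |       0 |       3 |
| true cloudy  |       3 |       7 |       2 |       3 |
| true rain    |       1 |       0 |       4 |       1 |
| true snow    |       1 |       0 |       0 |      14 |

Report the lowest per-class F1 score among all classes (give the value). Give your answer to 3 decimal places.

Per-class F1 score (2·TP/(2·TP+FP+FN)):
  clear: TP=6, FP=3+1+1=5, FN=2+0+3=5 → 12/22 = 0.5455
  cloudy: TP=7, FP=2+0+0=2, FN=3+2+3=8 → 14/24 = 0.5833
  rain: TP=4, FP=0+2+0=2, FN=1+0+1=2 → 8/12 = 0.6667
  snow: TP=14, FP=3+3+1=7, FN=1+0+0=1 → 28/36 = 0.7778
Lowest is class 'clear' with F1 score = 0.545.

0.545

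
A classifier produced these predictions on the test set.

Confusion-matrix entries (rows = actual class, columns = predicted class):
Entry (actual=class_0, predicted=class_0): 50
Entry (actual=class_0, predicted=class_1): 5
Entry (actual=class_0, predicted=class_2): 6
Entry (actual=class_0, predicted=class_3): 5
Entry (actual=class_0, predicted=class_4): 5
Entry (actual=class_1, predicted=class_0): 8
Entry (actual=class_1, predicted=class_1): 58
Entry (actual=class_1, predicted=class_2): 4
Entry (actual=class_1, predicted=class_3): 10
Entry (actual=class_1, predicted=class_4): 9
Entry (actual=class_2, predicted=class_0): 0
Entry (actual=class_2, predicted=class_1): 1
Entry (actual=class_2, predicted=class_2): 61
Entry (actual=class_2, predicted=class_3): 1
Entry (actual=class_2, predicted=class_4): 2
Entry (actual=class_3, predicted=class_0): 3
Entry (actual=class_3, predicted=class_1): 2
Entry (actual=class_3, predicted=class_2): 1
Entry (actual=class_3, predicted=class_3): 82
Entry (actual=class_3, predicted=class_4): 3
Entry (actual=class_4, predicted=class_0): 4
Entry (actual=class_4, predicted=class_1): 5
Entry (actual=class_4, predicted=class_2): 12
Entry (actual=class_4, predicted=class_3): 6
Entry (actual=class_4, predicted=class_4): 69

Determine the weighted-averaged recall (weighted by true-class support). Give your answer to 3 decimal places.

0.777

Per-class recall (TP/(TP+FN)):
  class_0: TP=50, FN=5+6+5+5=21 → 50/71 = 0.7042
  class_1: TP=58, FN=8+4+10+9=31 → 58/89 = 0.6517
  class_2: TP=61, FN=0+1+1+2=4 → 61/65 = 0.9385
  class_3: TP=82, FN=3+2+1+3=9 → 82/91 = 0.9011
  class_4: TP=69, FN=4+5+12+6=27 → 69/96 = 0.7188
Weighted-recall = Σ (supportᵢ/N)·recallᵢ with N=412: (71/412)·0.7042 + (89/412)·0.6517 + (65/412)·0.9385 + (91/412)·0.9011 + (96/412)·0.7188 = 0.777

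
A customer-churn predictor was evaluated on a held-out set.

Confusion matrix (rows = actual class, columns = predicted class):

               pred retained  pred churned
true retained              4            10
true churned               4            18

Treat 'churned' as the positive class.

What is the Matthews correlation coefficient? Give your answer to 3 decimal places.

MCC = (TP·TN − FP·FN) / √((TP+FP)(TP+FN)(TN+FP)(TN+FN))
Numerator = 18·4 − 10·4 = 32
Denominator = √(28·22·14·8) = √68992 = 262.6633
MCC = 32 / 262.6633 = 0.122

0.122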